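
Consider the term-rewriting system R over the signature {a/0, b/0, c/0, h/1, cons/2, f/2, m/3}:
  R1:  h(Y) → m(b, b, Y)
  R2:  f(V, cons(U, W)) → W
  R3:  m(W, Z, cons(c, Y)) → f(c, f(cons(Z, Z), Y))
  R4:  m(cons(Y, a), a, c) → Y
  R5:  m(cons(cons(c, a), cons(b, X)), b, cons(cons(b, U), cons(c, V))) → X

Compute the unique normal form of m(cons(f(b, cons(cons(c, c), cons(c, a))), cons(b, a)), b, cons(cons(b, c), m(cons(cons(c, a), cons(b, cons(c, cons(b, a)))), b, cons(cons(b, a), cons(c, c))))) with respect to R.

a

1. m(cons(f(b, cons(cons(c, c), cons(c, a))), cons(b, a)), b, cons(cons(b, c), m(cons(cons(c, a), cons(b, cons(c, cons(b, a)))), b, cons(cons(b, a), cons(c, c)))))  →  m(cons(cons(c, a), cons(b, a)), b, cons(cons(b, c), m(cons(cons(c, a), cons(b, cons(c, cons(b, a)))), b, cons(cons(b, a), cons(c, c)))))   [R2 at 1.1]
2. m(cons(cons(c, a), cons(b, a)), b, cons(cons(b, c), m(cons(cons(c, a), cons(b, cons(c, cons(b, a)))), b, cons(cons(b, a), cons(c, c)))))  →  m(cons(cons(c, a), cons(b, a)), b, cons(cons(b, c), cons(c, cons(b, a))))   [R5 at 3.2]
3. m(cons(cons(c, a), cons(b, a)), b, cons(cons(b, c), cons(c, cons(b, a))))  →  a   [R5 at ε]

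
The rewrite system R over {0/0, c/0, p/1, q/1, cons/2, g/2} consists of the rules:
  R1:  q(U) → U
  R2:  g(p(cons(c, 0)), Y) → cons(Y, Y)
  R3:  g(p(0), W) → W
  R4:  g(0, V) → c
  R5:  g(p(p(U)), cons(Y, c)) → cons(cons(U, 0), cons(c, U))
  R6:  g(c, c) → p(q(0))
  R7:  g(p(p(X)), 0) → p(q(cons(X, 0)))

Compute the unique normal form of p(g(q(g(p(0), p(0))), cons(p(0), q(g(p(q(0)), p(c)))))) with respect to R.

1. p(g(q(g(p(0), p(0))), cons(p(0), q(g(p(q(0)), p(c))))))  →  p(g(g(p(0), p(0)), cons(p(0), q(g(p(q(0)), p(c))))))   [R1 at 1.1]
2. p(g(g(p(0), p(0)), cons(p(0), q(g(p(q(0)), p(c))))))  →  p(g(p(0), cons(p(0), q(g(p(q(0)), p(c))))))   [R3 at 1.1]
3. p(g(p(0), cons(p(0), q(g(p(q(0)), p(c))))))  →  p(cons(p(0), q(g(p(q(0)), p(c)))))   [R3 at 1]
4. p(cons(p(0), q(g(p(q(0)), p(c)))))  →  p(cons(p(0), g(p(q(0)), p(c))))   [R1 at 1.2]
5. p(cons(p(0), g(p(q(0)), p(c))))  →  p(cons(p(0), g(p(0), p(c))))   [R1 at 1.2.1.1]
6. p(cons(p(0), g(p(0), p(c))))  →  p(cons(p(0), p(c)))   [R3 at 1.2]

p(cons(p(0), p(c)))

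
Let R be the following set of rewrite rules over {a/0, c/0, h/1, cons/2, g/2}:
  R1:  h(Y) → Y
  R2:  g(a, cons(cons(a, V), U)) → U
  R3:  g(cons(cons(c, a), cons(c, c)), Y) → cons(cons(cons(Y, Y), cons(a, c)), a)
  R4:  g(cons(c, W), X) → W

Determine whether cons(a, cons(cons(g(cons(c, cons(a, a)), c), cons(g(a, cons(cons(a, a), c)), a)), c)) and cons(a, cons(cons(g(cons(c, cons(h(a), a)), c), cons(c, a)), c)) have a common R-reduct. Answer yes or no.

Reduce t₁ = cons(a, cons(cons(g(cons(c, cons(a, a)), c), cons(g(a, cons(cons(a, a), c)), a)), c)):
1. cons(a, cons(cons(g(cons(c, cons(a, a)), c), cons(g(a, cons(cons(a, a), c)), a)), c))  →  cons(a, cons(cons(cons(a, a), cons(g(a, cons(cons(a, a), c)), a)), c))   [R4 at 2.1.1]
2. cons(a, cons(cons(cons(a, a), cons(g(a, cons(cons(a, a), c)), a)), c))  →  cons(a, cons(cons(cons(a, a), cons(c, a)), c))   [R2 at 2.1.2.1]

Reduce t₂ = cons(a, cons(cons(g(cons(c, cons(h(a), a)), c), cons(c, a)), c)):
1. cons(a, cons(cons(g(cons(c, cons(h(a), a)), c), cons(c, a)), c))  →  cons(a, cons(cons(cons(h(a), a), cons(c, a)), c))   [R4 at 2.1.1]
2. cons(a, cons(cons(cons(h(a), a), cons(c, a)), c))  →  cons(a, cons(cons(cons(a, a), cons(c, a)), c))   [R1 at 2.1.1.1]

yes — NF(t₁) = cons(a, cons(cons(cons(a, a), cons(c, a)), c)), NF(t₂) = cons(a, cons(cons(cons(a, a), cons(c, a)), c))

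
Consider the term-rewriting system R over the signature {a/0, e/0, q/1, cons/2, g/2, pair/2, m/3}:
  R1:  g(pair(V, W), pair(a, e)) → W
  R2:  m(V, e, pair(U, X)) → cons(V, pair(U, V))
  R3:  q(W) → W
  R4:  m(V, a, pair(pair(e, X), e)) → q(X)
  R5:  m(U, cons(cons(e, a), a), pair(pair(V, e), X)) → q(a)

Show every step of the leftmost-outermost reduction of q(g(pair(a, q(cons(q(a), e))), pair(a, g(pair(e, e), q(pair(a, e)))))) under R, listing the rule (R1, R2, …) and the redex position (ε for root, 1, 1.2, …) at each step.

cons(a, e)

1. q(g(pair(a, q(cons(q(a), e))), pair(a, g(pair(e, e), q(pair(a, e))))))  →  g(pair(a, q(cons(q(a), e))), pair(a, g(pair(e, e), q(pair(a, e)))))   [R3 at ε]
2. g(pair(a, q(cons(q(a), e))), pair(a, g(pair(e, e), q(pair(a, e)))))  →  g(pair(a, cons(q(a), e)), pair(a, g(pair(e, e), q(pair(a, e)))))   [R3 at 1.2]
3. g(pair(a, cons(q(a), e)), pair(a, g(pair(e, e), q(pair(a, e)))))  →  g(pair(a, cons(a, e)), pair(a, g(pair(e, e), q(pair(a, e)))))   [R3 at 1.2.1]
4. g(pair(a, cons(a, e)), pair(a, g(pair(e, e), q(pair(a, e)))))  →  g(pair(a, cons(a, e)), pair(a, g(pair(e, e), pair(a, e))))   [R3 at 2.2.2]
5. g(pair(a, cons(a, e)), pair(a, g(pair(e, e), pair(a, e))))  →  g(pair(a, cons(a, e)), pair(a, e))   [R1 at 2.2]
6. g(pair(a, cons(a, e)), pair(a, e))  →  cons(a, e)   [R1 at ε]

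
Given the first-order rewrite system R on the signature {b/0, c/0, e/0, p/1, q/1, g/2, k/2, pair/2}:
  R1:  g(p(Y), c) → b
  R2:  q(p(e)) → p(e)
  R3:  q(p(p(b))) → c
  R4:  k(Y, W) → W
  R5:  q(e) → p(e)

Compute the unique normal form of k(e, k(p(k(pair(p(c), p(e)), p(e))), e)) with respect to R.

e

1. k(e, k(p(k(pair(p(c), p(e)), p(e))), e))  →  k(p(k(pair(p(c), p(e)), p(e))), e)   [R4 at ε]
2. k(p(k(pair(p(c), p(e)), p(e))), e)  →  e   [R4 at ε]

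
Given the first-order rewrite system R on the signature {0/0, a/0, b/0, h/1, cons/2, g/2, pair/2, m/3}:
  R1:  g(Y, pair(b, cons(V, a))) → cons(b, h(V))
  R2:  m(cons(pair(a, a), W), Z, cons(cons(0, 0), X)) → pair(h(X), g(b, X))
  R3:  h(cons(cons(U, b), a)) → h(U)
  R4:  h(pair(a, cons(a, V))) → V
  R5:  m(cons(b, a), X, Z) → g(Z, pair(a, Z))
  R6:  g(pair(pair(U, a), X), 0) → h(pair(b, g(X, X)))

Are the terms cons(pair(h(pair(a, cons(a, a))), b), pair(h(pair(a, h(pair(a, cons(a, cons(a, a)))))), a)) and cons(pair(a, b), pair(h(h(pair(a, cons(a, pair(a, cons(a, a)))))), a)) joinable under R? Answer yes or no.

yes — NF(t₁) = cons(pair(a, b), pair(a, a)), NF(t₂) = cons(pair(a, b), pair(a, a))

Reduce t₁ = cons(pair(h(pair(a, cons(a, a))), b), pair(h(pair(a, h(pair(a, cons(a, cons(a, a)))))), a)):
1. cons(pair(h(pair(a, cons(a, a))), b), pair(h(pair(a, h(pair(a, cons(a, cons(a, a)))))), a))  →  cons(pair(a, b), pair(h(pair(a, h(pair(a, cons(a, cons(a, a)))))), a))   [R4 at 1.1]
2. cons(pair(a, b), pair(h(pair(a, h(pair(a, cons(a, cons(a, a)))))), a))  →  cons(pair(a, b), pair(h(pair(a, cons(a, a))), a))   [R4 at 2.1.1.2]
3. cons(pair(a, b), pair(h(pair(a, cons(a, a))), a))  →  cons(pair(a, b), pair(a, a))   [R4 at 2.1]

Reduce t₂ = cons(pair(a, b), pair(h(h(pair(a, cons(a, pair(a, cons(a, a)))))), a)):
1. cons(pair(a, b), pair(h(h(pair(a, cons(a, pair(a, cons(a, a)))))), a))  →  cons(pair(a, b), pair(h(pair(a, cons(a, a))), a))   [R4 at 2.1.1]
2. cons(pair(a, b), pair(h(pair(a, cons(a, a))), a))  →  cons(pair(a, b), pair(a, a))   [R4 at 2.1]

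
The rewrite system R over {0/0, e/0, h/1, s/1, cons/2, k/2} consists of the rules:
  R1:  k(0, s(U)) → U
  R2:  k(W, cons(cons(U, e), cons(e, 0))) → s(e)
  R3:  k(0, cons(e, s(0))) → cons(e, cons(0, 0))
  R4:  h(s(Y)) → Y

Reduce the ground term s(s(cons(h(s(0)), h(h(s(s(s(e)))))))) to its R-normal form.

1. s(s(cons(h(s(0)), h(h(s(s(s(e))))))))  →  s(s(cons(0, h(h(s(s(s(e))))))))   [R4 at 1.1.1]
2. s(s(cons(0, h(h(s(s(s(e))))))))  →  s(s(cons(0, h(s(s(e))))))   [R4 at 1.1.2.1]
3. s(s(cons(0, h(s(s(e))))))  →  s(s(cons(0, s(e))))   [R4 at 1.1.2]

s(s(cons(0, s(e))))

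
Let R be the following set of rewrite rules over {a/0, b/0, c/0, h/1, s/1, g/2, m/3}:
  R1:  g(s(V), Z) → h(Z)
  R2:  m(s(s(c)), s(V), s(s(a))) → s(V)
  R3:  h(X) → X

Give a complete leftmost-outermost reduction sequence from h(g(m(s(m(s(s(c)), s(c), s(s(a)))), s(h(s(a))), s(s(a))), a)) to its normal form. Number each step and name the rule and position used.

a

1. h(g(m(s(m(s(s(c)), s(c), s(s(a)))), s(h(s(a))), s(s(a))), a))  →  g(m(s(m(s(s(c)), s(c), s(s(a)))), s(h(s(a))), s(s(a))), a)   [R3 at ε]
2. g(m(s(m(s(s(c)), s(c), s(s(a)))), s(h(s(a))), s(s(a))), a)  →  g(m(s(s(c)), s(h(s(a))), s(s(a))), a)   [R2 at 1.1.1]
3. g(m(s(s(c)), s(h(s(a))), s(s(a))), a)  →  g(s(h(s(a))), a)   [R2 at 1]
4. g(s(h(s(a))), a)  →  h(a)   [R1 at ε]
5. h(a)  →  a   [R3 at ε]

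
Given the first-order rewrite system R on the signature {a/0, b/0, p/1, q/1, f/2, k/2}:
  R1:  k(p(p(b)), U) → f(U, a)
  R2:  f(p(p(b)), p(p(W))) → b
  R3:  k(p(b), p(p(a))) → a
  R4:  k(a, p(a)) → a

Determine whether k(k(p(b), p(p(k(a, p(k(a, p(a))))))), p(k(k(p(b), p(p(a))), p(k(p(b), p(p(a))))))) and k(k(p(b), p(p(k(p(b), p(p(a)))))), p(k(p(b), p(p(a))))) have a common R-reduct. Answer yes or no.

yes — NF(t₁) = a, NF(t₂) = a

Reduce t₁ = k(k(p(b), p(p(k(a, p(k(a, p(a))))))), p(k(k(p(b), p(p(a))), p(k(p(b), p(p(a))))))):
1. k(k(p(b), p(p(k(a, p(k(a, p(a))))))), p(k(k(p(b), p(p(a))), p(k(p(b), p(p(a)))))))  →  k(k(p(b), p(p(k(a, p(a))))), p(k(k(p(b), p(p(a))), p(k(p(b), p(p(a)))))))   [R4 at 1.2.1.1.2.1]
2. k(k(p(b), p(p(k(a, p(a))))), p(k(k(p(b), p(p(a))), p(k(p(b), p(p(a)))))))  →  k(k(p(b), p(p(a))), p(k(k(p(b), p(p(a))), p(k(p(b), p(p(a)))))))   [R4 at 1.2.1.1]
3. k(k(p(b), p(p(a))), p(k(k(p(b), p(p(a))), p(k(p(b), p(p(a)))))))  →  k(a, p(k(k(p(b), p(p(a))), p(k(p(b), p(p(a)))))))   [R3 at 1]
4. k(a, p(k(k(p(b), p(p(a))), p(k(p(b), p(p(a)))))))  →  k(a, p(k(a, p(k(p(b), p(p(a)))))))   [R3 at 2.1.1]
5. k(a, p(k(a, p(k(p(b), p(p(a)))))))  →  k(a, p(k(a, p(a))))   [R3 at 2.1.2.1]
6. k(a, p(k(a, p(a))))  →  k(a, p(a))   [R4 at 2.1]
7. k(a, p(a))  →  a   [R4 at ε]

Reduce t₂ = k(k(p(b), p(p(k(p(b), p(p(a)))))), p(k(p(b), p(p(a))))):
1. k(k(p(b), p(p(k(p(b), p(p(a)))))), p(k(p(b), p(p(a)))))  →  k(k(p(b), p(p(a))), p(k(p(b), p(p(a)))))   [R3 at 1.2.1.1]
2. k(k(p(b), p(p(a))), p(k(p(b), p(p(a)))))  →  k(a, p(k(p(b), p(p(a)))))   [R3 at 1]
3. k(a, p(k(p(b), p(p(a)))))  →  k(a, p(a))   [R3 at 2.1]
4. k(a, p(a))  →  a   [R4 at ε]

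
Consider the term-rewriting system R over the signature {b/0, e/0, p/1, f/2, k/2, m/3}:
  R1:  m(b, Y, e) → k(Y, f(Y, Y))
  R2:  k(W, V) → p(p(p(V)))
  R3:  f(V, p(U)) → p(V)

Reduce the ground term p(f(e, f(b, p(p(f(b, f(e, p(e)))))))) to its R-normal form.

1. p(f(e, f(b, p(p(f(b, f(e, p(e))))))))  →  p(f(e, p(b)))   [R3 at 1.2]
2. p(f(e, p(b)))  →  p(p(e))   [R3 at 1]

p(p(e))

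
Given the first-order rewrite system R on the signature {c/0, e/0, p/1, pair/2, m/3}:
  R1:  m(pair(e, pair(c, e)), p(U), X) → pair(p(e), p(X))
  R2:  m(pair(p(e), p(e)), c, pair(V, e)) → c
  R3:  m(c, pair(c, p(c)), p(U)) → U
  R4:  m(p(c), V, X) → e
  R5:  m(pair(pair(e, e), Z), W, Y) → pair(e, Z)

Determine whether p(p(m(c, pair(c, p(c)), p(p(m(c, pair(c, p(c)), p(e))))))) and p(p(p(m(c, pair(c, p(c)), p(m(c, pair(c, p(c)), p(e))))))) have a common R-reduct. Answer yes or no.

Reduce t₁ = p(p(m(c, pair(c, p(c)), p(p(m(c, pair(c, p(c)), p(e))))))):
1. p(p(m(c, pair(c, p(c)), p(p(m(c, pair(c, p(c)), p(e)))))))  →  p(p(p(m(c, pair(c, p(c)), p(e)))))   [R3 at 1.1]
2. p(p(p(m(c, pair(c, p(c)), p(e)))))  →  p(p(p(e)))   [R3 at 1.1.1]

Reduce t₂ = p(p(p(m(c, pair(c, p(c)), p(m(c, pair(c, p(c)), p(e))))))):
1. p(p(p(m(c, pair(c, p(c)), p(m(c, pair(c, p(c)), p(e)))))))  →  p(p(p(m(c, pair(c, p(c)), p(e)))))   [R3 at 1.1.1]
2. p(p(p(m(c, pair(c, p(c)), p(e)))))  →  p(p(p(e)))   [R3 at 1.1.1]

yes — NF(t₁) = p(p(p(e))), NF(t₂) = p(p(p(e)))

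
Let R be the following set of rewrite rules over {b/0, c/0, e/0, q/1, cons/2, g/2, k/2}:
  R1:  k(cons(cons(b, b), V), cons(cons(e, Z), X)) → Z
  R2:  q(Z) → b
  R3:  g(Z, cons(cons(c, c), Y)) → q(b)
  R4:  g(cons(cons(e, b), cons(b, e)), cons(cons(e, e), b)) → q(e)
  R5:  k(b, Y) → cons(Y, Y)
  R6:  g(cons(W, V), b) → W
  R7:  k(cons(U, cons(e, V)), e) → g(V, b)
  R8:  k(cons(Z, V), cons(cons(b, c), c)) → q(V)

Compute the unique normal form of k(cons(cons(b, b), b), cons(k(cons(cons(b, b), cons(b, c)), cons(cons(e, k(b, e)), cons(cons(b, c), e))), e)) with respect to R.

1. k(cons(cons(b, b), b), cons(k(cons(cons(b, b), cons(b, c)), cons(cons(e, k(b, e)), cons(cons(b, c), e))), e))  →  k(cons(cons(b, b), b), cons(k(b, e), e))   [R1 at 2.1]
2. k(cons(cons(b, b), b), cons(k(b, e), e))  →  k(cons(cons(b, b), b), cons(cons(e, e), e))   [R5 at 2.1]
3. k(cons(cons(b, b), b), cons(cons(e, e), e))  →  e   [R1 at ε]

e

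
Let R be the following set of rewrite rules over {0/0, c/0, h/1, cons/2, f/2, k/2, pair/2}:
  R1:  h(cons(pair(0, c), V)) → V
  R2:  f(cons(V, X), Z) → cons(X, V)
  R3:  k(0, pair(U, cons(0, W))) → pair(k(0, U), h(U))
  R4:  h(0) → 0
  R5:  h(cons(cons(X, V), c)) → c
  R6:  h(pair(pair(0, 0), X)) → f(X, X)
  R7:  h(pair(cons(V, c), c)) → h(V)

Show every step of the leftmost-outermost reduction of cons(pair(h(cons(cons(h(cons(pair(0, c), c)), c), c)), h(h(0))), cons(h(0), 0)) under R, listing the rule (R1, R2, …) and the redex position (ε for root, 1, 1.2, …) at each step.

1. cons(pair(h(cons(cons(h(cons(pair(0, c), c)), c), c)), h(h(0))), cons(h(0), 0))  →  cons(pair(c, h(h(0))), cons(h(0), 0))   [R5 at 1.1]
2. cons(pair(c, h(h(0))), cons(h(0), 0))  →  cons(pair(c, h(0)), cons(h(0), 0))   [R4 at 1.2.1]
3. cons(pair(c, h(0)), cons(h(0), 0))  →  cons(pair(c, 0), cons(h(0), 0))   [R4 at 1.2]
4. cons(pair(c, 0), cons(h(0), 0))  →  cons(pair(c, 0), cons(0, 0))   [R4 at 2.1]

cons(pair(c, 0), cons(0, 0))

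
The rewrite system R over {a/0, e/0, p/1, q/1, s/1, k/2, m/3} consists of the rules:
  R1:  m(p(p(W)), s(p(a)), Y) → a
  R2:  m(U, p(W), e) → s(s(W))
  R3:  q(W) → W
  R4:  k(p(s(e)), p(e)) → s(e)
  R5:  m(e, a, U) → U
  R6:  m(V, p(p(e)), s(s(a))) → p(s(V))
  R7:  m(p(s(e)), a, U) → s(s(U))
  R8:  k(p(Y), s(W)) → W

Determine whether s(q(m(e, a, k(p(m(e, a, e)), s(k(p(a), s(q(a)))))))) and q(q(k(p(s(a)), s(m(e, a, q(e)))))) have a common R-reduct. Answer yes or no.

Reduce t₁ = s(q(m(e, a, k(p(m(e, a, e)), s(k(p(a), s(q(a)))))))):
1. s(q(m(e, a, k(p(m(e, a, e)), s(k(p(a), s(q(a))))))))  →  s(m(e, a, k(p(m(e, a, e)), s(k(p(a), s(q(a)))))))   [R3 at 1]
2. s(m(e, a, k(p(m(e, a, e)), s(k(p(a), s(q(a)))))))  →  s(k(p(m(e, a, e)), s(k(p(a), s(q(a))))))   [R5 at 1]
3. s(k(p(m(e, a, e)), s(k(p(a), s(q(a))))))  →  s(k(p(a), s(q(a))))   [R8 at 1]
4. s(k(p(a), s(q(a))))  →  s(q(a))   [R8 at 1]
5. s(q(a))  →  s(a)   [R3 at 1]

Reduce t₂ = q(q(k(p(s(a)), s(m(e, a, q(e)))))):
1. q(q(k(p(s(a)), s(m(e, a, q(e))))))  →  q(k(p(s(a)), s(m(e, a, q(e)))))   [R3 at ε]
2. q(k(p(s(a)), s(m(e, a, q(e)))))  →  k(p(s(a)), s(m(e, a, q(e))))   [R3 at ε]
3. k(p(s(a)), s(m(e, a, q(e))))  →  m(e, a, q(e))   [R8 at ε]
4. m(e, a, q(e))  →  q(e)   [R5 at ε]
5. q(e)  →  e   [R3 at ε]

no — NF(t₁) = s(a), NF(t₂) = e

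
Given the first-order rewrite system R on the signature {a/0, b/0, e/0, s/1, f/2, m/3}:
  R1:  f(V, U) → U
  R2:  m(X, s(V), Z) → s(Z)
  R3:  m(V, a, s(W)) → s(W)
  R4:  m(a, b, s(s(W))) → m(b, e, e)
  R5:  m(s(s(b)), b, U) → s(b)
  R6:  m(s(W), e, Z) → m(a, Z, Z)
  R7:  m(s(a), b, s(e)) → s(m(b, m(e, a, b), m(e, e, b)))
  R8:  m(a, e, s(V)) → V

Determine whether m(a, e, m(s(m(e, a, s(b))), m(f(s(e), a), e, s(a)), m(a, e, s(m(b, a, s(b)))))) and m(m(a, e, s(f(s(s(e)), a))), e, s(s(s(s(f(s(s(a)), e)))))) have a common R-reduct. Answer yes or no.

Reduce t₁ = m(a, e, m(s(m(e, a, s(b))), m(f(s(e), a), e, s(a)), m(a, e, s(m(b, a, s(b)))))):
1. m(a, e, m(s(m(e, a, s(b))), m(f(s(e), a), e, s(a)), m(a, e, s(m(b, a, s(b))))))  →  m(a, e, m(s(s(b)), m(f(s(e), a), e, s(a)), m(a, e, s(m(b, a, s(b))))))   [R3 at 3.1.1]
2. m(a, e, m(s(s(b)), m(f(s(e), a), e, s(a)), m(a, e, s(m(b, a, s(b))))))  →  m(a, e, m(s(s(b)), m(a, e, s(a)), m(a, e, s(m(b, a, s(b))))))   [R1 at 3.2.1]
3. m(a, e, m(s(s(b)), m(a, e, s(a)), m(a, e, s(m(b, a, s(b))))))  →  m(a, e, m(s(s(b)), a, m(a, e, s(m(b, a, s(b))))))   [R8 at 3.2]
4. m(a, e, m(s(s(b)), a, m(a, e, s(m(b, a, s(b))))))  →  m(a, e, m(s(s(b)), a, m(b, a, s(b))))   [R8 at 3.3]
5. m(a, e, m(s(s(b)), a, m(b, a, s(b))))  →  m(a, e, m(s(s(b)), a, s(b)))   [R3 at 3.3]
6. m(a, e, m(s(s(b)), a, s(b)))  →  m(a, e, s(b))   [R3 at 3]
7. m(a, e, s(b))  →  b   [R8 at ε]

Reduce t₂ = m(m(a, e, s(f(s(s(e)), a))), e, s(s(s(s(f(s(s(a)), e)))))):
1. m(m(a, e, s(f(s(s(e)), a))), e, s(s(s(s(f(s(s(a)), e))))))  →  m(f(s(s(e)), a), e, s(s(s(s(f(s(s(a)), e))))))   [R8 at 1]
2. m(f(s(s(e)), a), e, s(s(s(s(f(s(s(a)), e))))))  →  m(a, e, s(s(s(s(f(s(s(a)), e))))))   [R1 at 1]
3. m(a, e, s(s(s(s(f(s(s(a)), e))))))  →  s(s(s(f(s(s(a)), e))))   [R8 at ε]
4. s(s(s(f(s(s(a)), e))))  →  s(s(s(e)))   [R1 at 1.1.1]

no — NF(t₁) = b, NF(t₂) = s(s(s(e)))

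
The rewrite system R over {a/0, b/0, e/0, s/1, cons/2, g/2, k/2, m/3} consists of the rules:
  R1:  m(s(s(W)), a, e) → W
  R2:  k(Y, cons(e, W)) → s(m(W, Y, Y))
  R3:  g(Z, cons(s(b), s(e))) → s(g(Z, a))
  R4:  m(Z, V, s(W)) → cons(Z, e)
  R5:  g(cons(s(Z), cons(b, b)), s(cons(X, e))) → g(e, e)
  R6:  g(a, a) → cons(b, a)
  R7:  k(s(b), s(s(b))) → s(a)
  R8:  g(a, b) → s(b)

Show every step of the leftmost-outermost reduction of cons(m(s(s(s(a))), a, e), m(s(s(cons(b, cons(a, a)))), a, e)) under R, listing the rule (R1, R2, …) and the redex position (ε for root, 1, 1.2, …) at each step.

cons(s(a), cons(b, cons(a, a)))

1. cons(m(s(s(s(a))), a, e), m(s(s(cons(b, cons(a, a)))), a, e))  →  cons(s(a), m(s(s(cons(b, cons(a, a)))), a, e))   [R1 at 1]
2. cons(s(a), m(s(s(cons(b, cons(a, a)))), a, e))  →  cons(s(a), cons(b, cons(a, a)))   [R1 at 2]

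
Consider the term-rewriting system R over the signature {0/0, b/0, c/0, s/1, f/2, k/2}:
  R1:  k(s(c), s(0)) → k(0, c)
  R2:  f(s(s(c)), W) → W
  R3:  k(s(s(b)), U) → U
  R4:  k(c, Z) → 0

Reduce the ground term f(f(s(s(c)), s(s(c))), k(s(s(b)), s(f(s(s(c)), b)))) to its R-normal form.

s(b)

1. f(f(s(s(c)), s(s(c))), k(s(s(b)), s(f(s(s(c)), b))))  →  f(s(s(c)), k(s(s(b)), s(f(s(s(c)), b))))   [R2 at 1]
2. f(s(s(c)), k(s(s(b)), s(f(s(s(c)), b))))  →  k(s(s(b)), s(f(s(s(c)), b)))   [R2 at ε]
3. k(s(s(b)), s(f(s(s(c)), b)))  →  s(f(s(s(c)), b))   [R3 at ε]
4. s(f(s(s(c)), b))  →  s(b)   [R2 at 1]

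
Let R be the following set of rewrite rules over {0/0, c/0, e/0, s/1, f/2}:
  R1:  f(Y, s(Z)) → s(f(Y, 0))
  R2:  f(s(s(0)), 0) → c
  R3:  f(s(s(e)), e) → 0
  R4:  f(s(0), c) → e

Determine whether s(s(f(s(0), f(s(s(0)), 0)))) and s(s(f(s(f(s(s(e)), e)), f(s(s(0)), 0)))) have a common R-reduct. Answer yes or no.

yes — NF(t₁) = s(s(e)), NF(t₂) = s(s(e))

Reduce t₁ = s(s(f(s(0), f(s(s(0)), 0)))):
1. s(s(f(s(0), f(s(s(0)), 0))))  →  s(s(f(s(0), c)))   [R2 at 1.1.2]
2. s(s(f(s(0), c)))  →  s(s(e))   [R4 at 1.1]

Reduce t₂ = s(s(f(s(f(s(s(e)), e)), f(s(s(0)), 0)))):
1. s(s(f(s(f(s(s(e)), e)), f(s(s(0)), 0))))  →  s(s(f(s(0), f(s(s(0)), 0))))   [R3 at 1.1.1.1]
2. s(s(f(s(0), f(s(s(0)), 0))))  →  s(s(f(s(0), c)))   [R2 at 1.1.2]
3. s(s(f(s(0), c)))  →  s(s(e))   [R4 at 1.1]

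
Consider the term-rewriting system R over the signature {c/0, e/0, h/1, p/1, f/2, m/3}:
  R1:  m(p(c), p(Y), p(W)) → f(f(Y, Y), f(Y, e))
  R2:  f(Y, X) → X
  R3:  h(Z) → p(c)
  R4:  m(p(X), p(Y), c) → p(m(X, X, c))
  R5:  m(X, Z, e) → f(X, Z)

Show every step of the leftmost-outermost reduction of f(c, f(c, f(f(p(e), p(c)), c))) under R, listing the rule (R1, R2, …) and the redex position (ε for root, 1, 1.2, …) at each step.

1. f(c, f(c, f(f(p(e), p(c)), c)))  →  f(c, f(f(p(e), p(c)), c))   [R2 at ε]
2. f(c, f(f(p(e), p(c)), c))  →  f(f(p(e), p(c)), c)   [R2 at ε]
3. f(f(p(e), p(c)), c)  →  c   [R2 at ε]

c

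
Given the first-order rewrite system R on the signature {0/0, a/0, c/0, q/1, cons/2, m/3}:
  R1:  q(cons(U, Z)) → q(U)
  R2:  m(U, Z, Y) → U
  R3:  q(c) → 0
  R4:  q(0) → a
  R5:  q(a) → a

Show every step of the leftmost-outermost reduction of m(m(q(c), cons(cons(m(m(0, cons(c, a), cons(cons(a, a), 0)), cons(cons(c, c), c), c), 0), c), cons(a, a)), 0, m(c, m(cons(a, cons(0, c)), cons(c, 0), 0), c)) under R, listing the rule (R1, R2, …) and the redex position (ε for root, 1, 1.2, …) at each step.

0

1. m(m(q(c), cons(cons(m(m(0, cons(c, a), cons(cons(a, a), 0)), cons(cons(c, c), c), c), 0), c), cons(a, a)), 0, m(c, m(cons(a, cons(0, c)), cons(c, 0), 0), c))  →  m(q(c), cons(cons(m(m(0, cons(c, a), cons(cons(a, a), 0)), cons(cons(c, c), c), c), 0), c), cons(a, a))   [R2 at ε]
2. m(q(c), cons(cons(m(m(0, cons(c, a), cons(cons(a, a), 0)), cons(cons(c, c), c), c), 0), c), cons(a, a))  →  q(c)   [R2 at ε]
3. q(c)  →  0   [R3 at ε]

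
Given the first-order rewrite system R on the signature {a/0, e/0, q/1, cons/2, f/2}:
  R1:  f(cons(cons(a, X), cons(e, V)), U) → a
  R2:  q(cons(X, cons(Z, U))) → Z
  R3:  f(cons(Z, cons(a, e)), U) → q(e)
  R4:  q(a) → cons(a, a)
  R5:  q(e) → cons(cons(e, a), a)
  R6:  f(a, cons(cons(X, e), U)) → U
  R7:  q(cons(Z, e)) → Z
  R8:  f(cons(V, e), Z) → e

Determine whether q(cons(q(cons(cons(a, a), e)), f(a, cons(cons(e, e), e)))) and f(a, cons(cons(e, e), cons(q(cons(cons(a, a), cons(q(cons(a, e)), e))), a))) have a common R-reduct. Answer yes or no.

Reduce t₁ = q(cons(q(cons(cons(a, a), e)), f(a, cons(cons(e, e), e)))):
1. q(cons(q(cons(cons(a, a), e)), f(a, cons(cons(e, e), e))))  →  q(cons(cons(a, a), f(a, cons(cons(e, e), e))))   [R7 at 1.1]
2. q(cons(cons(a, a), f(a, cons(cons(e, e), e))))  →  q(cons(cons(a, a), e))   [R6 at 1.2]
3. q(cons(cons(a, a), e))  →  cons(a, a)   [R7 at ε]

Reduce t₂ = f(a, cons(cons(e, e), cons(q(cons(cons(a, a), cons(q(cons(a, e)), e))), a))):
1. f(a, cons(cons(e, e), cons(q(cons(cons(a, a), cons(q(cons(a, e)), e))), a)))  →  cons(q(cons(cons(a, a), cons(q(cons(a, e)), e))), a)   [R6 at ε]
2. cons(q(cons(cons(a, a), cons(q(cons(a, e)), e))), a)  →  cons(q(cons(a, e)), a)   [R2 at 1]
3. cons(q(cons(a, e)), a)  →  cons(a, a)   [R7 at 1]

yes — NF(t₁) = cons(a, a), NF(t₂) = cons(a, a)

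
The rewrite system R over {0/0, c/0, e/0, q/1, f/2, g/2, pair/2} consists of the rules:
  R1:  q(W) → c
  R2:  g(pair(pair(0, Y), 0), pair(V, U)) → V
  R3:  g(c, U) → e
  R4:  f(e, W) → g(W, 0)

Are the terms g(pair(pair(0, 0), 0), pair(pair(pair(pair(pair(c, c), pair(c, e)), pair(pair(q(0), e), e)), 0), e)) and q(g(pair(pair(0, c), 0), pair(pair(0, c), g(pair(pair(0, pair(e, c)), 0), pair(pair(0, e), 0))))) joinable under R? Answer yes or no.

no — NF(t₁) = pair(pair(pair(pair(c, c), pair(c, e)), pair(pair(c, e), e)), 0), NF(t₂) = c

Reduce t₁ = g(pair(pair(0, 0), 0), pair(pair(pair(pair(pair(c, c), pair(c, e)), pair(pair(q(0), e), e)), 0), e)):
1. g(pair(pair(0, 0), 0), pair(pair(pair(pair(pair(c, c), pair(c, e)), pair(pair(q(0), e), e)), 0), e))  →  pair(pair(pair(pair(c, c), pair(c, e)), pair(pair(q(0), e), e)), 0)   [R2 at ε]
2. pair(pair(pair(pair(c, c), pair(c, e)), pair(pair(q(0), e), e)), 0)  →  pair(pair(pair(pair(c, c), pair(c, e)), pair(pair(c, e), e)), 0)   [R1 at 1.2.1.1]

Reduce t₂ = q(g(pair(pair(0, c), 0), pair(pair(0, c), g(pair(pair(0, pair(e, c)), 0), pair(pair(0, e), 0))))):
1. q(g(pair(pair(0, c), 0), pair(pair(0, c), g(pair(pair(0, pair(e, c)), 0), pair(pair(0, e), 0)))))  →  c   [R1 at ε]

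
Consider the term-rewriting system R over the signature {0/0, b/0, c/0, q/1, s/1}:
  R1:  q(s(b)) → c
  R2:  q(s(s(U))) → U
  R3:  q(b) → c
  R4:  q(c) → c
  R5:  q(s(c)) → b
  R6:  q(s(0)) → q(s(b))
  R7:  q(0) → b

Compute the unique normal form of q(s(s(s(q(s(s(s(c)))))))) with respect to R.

1. q(s(s(s(q(s(s(s(c))))))))  →  s(q(s(s(s(c)))))   [R2 at ε]
2. s(q(s(s(s(c)))))  →  s(s(c))   [R2 at 1]

s(s(c))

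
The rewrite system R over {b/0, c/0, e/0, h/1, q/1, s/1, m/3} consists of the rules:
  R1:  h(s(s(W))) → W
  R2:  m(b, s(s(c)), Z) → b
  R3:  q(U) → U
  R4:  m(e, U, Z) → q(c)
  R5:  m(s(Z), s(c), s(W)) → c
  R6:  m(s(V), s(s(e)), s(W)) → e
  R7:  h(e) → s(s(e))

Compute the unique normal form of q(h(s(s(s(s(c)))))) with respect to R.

s(s(c))

1. q(h(s(s(s(s(c))))))  →  h(s(s(s(s(c)))))   [R3 at ε]
2. h(s(s(s(s(c)))))  →  s(s(c))   [R1 at ε]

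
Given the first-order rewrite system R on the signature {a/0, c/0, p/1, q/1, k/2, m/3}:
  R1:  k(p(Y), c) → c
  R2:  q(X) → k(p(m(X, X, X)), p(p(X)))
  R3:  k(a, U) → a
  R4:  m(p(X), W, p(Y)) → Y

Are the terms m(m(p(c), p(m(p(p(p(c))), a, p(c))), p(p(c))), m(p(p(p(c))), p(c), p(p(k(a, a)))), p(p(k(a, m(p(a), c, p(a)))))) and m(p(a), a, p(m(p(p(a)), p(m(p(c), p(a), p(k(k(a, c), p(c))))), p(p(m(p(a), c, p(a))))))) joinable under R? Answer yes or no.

yes — NF(t₁) = p(a), NF(t₂) = p(a)

Reduce t₁ = m(m(p(c), p(m(p(p(p(c))), a, p(c))), p(p(c))), m(p(p(p(c))), p(c), p(p(k(a, a)))), p(p(k(a, m(p(a), c, p(a)))))):
1. m(m(p(c), p(m(p(p(p(c))), a, p(c))), p(p(c))), m(p(p(p(c))), p(c), p(p(k(a, a)))), p(p(k(a, m(p(a), c, p(a))))))  →  m(p(c), m(p(p(p(c))), p(c), p(p(k(a, a)))), p(p(k(a, m(p(a), c, p(a))))))   [R4 at 1]
2. m(p(c), m(p(p(p(c))), p(c), p(p(k(a, a)))), p(p(k(a, m(p(a), c, p(a))))))  →  p(k(a, m(p(a), c, p(a))))   [R4 at ε]
3. p(k(a, m(p(a), c, p(a))))  →  p(a)   [R3 at 1]

Reduce t₂ = m(p(a), a, p(m(p(p(a)), p(m(p(c), p(a), p(k(k(a, c), p(c))))), p(p(m(p(a), c, p(a))))))):
1. m(p(a), a, p(m(p(p(a)), p(m(p(c), p(a), p(k(k(a, c), p(c))))), p(p(m(p(a), c, p(a)))))))  →  m(p(p(a)), p(m(p(c), p(a), p(k(k(a, c), p(c))))), p(p(m(p(a), c, p(a)))))   [R4 at ε]
2. m(p(p(a)), p(m(p(c), p(a), p(k(k(a, c), p(c))))), p(p(m(p(a), c, p(a)))))  →  p(m(p(a), c, p(a)))   [R4 at ε]
3. p(m(p(a), c, p(a)))  →  p(a)   [R4 at 1]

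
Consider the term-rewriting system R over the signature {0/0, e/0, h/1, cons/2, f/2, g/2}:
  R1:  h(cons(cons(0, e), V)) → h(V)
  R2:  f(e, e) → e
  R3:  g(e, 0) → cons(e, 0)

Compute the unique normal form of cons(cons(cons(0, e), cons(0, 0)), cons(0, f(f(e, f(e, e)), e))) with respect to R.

cons(cons(cons(0, e), cons(0, 0)), cons(0, e))

1. cons(cons(cons(0, e), cons(0, 0)), cons(0, f(f(e, f(e, e)), e)))  →  cons(cons(cons(0, e), cons(0, 0)), cons(0, f(f(e, e), e)))   [R2 at 2.2.1.2]
2. cons(cons(cons(0, e), cons(0, 0)), cons(0, f(f(e, e), e)))  →  cons(cons(cons(0, e), cons(0, 0)), cons(0, f(e, e)))   [R2 at 2.2.1]
3. cons(cons(cons(0, e), cons(0, 0)), cons(0, f(e, e)))  →  cons(cons(cons(0, e), cons(0, 0)), cons(0, e))   [R2 at 2.2]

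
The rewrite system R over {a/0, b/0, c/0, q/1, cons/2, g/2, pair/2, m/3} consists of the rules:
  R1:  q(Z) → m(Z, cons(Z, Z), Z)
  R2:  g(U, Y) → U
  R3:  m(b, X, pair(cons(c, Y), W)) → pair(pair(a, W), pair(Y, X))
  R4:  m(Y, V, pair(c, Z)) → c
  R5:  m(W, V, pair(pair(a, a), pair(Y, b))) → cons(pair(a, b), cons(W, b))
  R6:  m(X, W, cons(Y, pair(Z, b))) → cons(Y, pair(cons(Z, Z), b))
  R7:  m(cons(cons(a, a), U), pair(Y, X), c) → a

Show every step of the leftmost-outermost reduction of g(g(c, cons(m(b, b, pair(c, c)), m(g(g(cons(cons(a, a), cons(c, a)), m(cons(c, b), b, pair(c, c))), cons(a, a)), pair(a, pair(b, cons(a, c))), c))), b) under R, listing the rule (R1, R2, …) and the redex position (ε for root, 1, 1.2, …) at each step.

c

1. g(g(c, cons(m(b, b, pair(c, c)), m(g(g(cons(cons(a, a), cons(c, a)), m(cons(c, b), b, pair(c, c))), cons(a, a)), pair(a, pair(b, cons(a, c))), c))), b)  →  g(c, cons(m(b, b, pair(c, c)), m(g(g(cons(cons(a, a), cons(c, a)), m(cons(c, b), b, pair(c, c))), cons(a, a)), pair(a, pair(b, cons(a, c))), c)))   [R2 at ε]
2. g(c, cons(m(b, b, pair(c, c)), m(g(g(cons(cons(a, a), cons(c, a)), m(cons(c, b), b, pair(c, c))), cons(a, a)), pair(a, pair(b, cons(a, c))), c)))  →  c   [R2 at ε]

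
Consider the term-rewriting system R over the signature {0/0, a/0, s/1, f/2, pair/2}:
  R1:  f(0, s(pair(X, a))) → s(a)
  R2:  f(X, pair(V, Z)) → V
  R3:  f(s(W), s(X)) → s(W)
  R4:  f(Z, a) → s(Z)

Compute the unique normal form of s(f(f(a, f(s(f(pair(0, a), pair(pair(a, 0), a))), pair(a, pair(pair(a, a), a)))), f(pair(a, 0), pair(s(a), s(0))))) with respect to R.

s(s(a))

1. s(f(f(a, f(s(f(pair(0, a), pair(pair(a, 0), a))), pair(a, pair(pair(a, a), a)))), f(pair(a, 0), pair(s(a), s(0)))))  →  s(f(f(a, a), f(pair(a, 0), pair(s(a), s(0)))))   [R2 at 1.1.2]
2. s(f(f(a, a), f(pair(a, 0), pair(s(a), s(0)))))  →  s(f(s(a), f(pair(a, 0), pair(s(a), s(0)))))   [R4 at 1.1]
3. s(f(s(a), f(pair(a, 0), pair(s(a), s(0)))))  →  s(f(s(a), s(a)))   [R2 at 1.2]
4. s(f(s(a), s(a)))  →  s(s(a))   [R3 at 1]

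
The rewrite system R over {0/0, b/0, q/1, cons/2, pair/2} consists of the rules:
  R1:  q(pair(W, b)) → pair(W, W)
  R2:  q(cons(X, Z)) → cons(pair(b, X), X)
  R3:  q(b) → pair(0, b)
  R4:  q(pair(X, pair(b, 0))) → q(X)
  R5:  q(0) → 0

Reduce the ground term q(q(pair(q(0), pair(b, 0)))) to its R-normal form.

1. q(q(pair(q(0), pair(b, 0))))  →  q(q(q(0)))   [R4 at 1]
2. q(q(q(0)))  →  q(q(0))   [R5 at 1.1]
3. q(q(0))  →  q(0)   [R5 at 1]
4. q(0)  →  0   [R5 at ε]

0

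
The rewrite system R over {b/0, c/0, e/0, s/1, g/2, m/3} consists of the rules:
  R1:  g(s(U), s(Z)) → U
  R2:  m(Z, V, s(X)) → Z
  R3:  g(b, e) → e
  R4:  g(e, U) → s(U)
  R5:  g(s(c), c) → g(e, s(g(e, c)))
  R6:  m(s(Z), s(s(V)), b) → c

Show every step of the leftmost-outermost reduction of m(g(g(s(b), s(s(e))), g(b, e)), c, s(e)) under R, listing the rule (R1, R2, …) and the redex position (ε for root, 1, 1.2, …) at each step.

e

1. m(g(g(s(b), s(s(e))), g(b, e)), c, s(e))  →  g(g(s(b), s(s(e))), g(b, e))   [R2 at ε]
2. g(g(s(b), s(s(e))), g(b, e))  →  g(b, g(b, e))   [R1 at 1]
3. g(b, g(b, e))  →  g(b, e)   [R3 at 2]
4. g(b, e)  →  e   [R3 at ε]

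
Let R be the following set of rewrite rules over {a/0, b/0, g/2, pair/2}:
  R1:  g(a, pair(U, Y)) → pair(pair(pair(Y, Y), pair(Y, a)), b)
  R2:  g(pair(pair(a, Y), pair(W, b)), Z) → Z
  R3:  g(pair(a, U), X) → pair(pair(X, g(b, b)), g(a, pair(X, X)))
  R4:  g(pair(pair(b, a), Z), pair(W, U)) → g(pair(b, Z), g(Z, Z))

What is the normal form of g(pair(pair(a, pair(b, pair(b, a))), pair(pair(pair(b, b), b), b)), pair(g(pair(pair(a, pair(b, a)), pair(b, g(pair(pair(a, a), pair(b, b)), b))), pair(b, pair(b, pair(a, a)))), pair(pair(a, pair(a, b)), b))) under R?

pair(pair(b, pair(b, pair(a, a))), pair(pair(a, pair(a, b)), b))

1. g(pair(pair(a, pair(b, pair(b, a))), pair(pair(pair(b, b), b), b)), pair(g(pair(pair(a, pair(b, a)), pair(b, g(pair(pair(a, a), pair(b, b)), b))), pair(b, pair(b, pair(a, a)))), pair(pair(a, pair(a, b)), b)))  →  pair(g(pair(pair(a, pair(b, a)), pair(b, g(pair(pair(a, a), pair(b, b)), b))), pair(b, pair(b, pair(a, a)))), pair(pair(a, pair(a, b)), b))   [R2 at ε]
2. pair(g(pair(pair(a, pair(b, a)), pair(b, g(pair(pair(a, a), pair(b, b)), b))), pair(b, pair(b, pair(a, a)))), pair(pair(a, pair(a, b)), b))  →  pair(g(pair(pair(a, pair(b, a)), pair(b, b)), pair(b, pair(b, pair(a, a)))), pair(pair(a, pair(a, b)), b))   [R2 at 1.1.2.2]
3. pair(g(pair(pair(a, pair(b, a)), pair(b, b)), pair(b, pair(b, pair(a, a)))), pair(pair(a, pair(a, b)), b))  →  pair(pair(b, pair(b, pair(a, a))), pair(pair(a, pair(a, b)), b))   [R2 at 1]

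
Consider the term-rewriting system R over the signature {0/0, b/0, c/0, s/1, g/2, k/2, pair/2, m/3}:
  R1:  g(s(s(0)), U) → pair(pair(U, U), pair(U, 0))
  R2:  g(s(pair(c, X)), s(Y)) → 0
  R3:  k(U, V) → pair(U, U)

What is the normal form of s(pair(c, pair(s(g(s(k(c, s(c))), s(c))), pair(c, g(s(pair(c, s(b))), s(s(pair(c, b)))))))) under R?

s(pair(c, pair(s(0), pair(c, 0))))

1. s(pair(c, pair(s(g(s(k(c, s(c))), s(c))), pair(c, g(s(pair(c, s(b))), s(s(pair(c, b))))))))  →  s(pair(c, pair(s(g(s(pair(c, c)), s(c))), pair(c, g(s(pair(c, s(b))), s(s(pair(c, b))))))))   [R3 at 1.2.1.1.1.1]
2. s(pair(c, pair(s(g(s(pair(c, c)), s(c))), pair(c, g(s(pair(c, s(b))), s(s(pair(c, b))))))))  →  s(pair(c, pair(s(0), pair(c, g(s(pair(c, s(b))), s(s(pair(c, b))))))))   [R2 at 1.2.1.1]
3. s(pair(c, pair(s(0), pair(c, g(s(pair(c, s(b))), s(s(pair(c, b))))))))  →  s(pair(c, pair(s(0), pair(c, 0))))   [R2 at 1.2.2.2]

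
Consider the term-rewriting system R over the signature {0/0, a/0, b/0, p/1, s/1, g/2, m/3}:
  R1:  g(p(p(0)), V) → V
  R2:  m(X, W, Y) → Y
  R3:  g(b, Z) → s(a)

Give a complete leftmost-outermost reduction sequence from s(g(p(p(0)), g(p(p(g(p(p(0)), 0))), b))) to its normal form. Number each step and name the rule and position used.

s(b)

1. s(g(p(p(0)), g(p(p(g(p(p(0)), 0))), b)))  →  s(g(p(p(g(p(p(0)), 0))), b))   [R1 at 1]
2. s(g(p(p(g(p(p(0)), 0))), b))  →  s(g(p(p(0)), b))   [R1 at 1.1.1.1]
3. s(g(p(p(0)), b))  →  s(b)   [R1 at 1]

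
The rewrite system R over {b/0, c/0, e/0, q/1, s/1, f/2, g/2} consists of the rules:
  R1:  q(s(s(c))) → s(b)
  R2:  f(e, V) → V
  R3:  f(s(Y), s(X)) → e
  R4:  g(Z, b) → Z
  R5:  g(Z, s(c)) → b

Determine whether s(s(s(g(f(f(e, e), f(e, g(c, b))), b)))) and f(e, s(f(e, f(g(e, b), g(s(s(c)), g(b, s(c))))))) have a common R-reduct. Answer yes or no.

yes — NF(t₁) = s(s(s(c))), NF(t₂) = s(s(s(c)))

Reduce t₁ = s(s(s(g(f(f(e, e), f(e, g(c, b))), b)))):
1. s(s(s(g(f(f(e, e), f(e, g(c, b))), b))))  →  s(s(s(f(f(e, e), f(e, g(c, b))))))   [R4 at 1.1.1]
2. s(s(s(f(f(e, e), f(e, g(c, b))))))  →  s(s(s(f(e, f(e, g(c, b))))))   [R2 at 1.1.1.1]
3. s(s(s(f(e, f(e, g(c, b))))))  →  s(s(s(f(e, g(c, b)))))   [R2 at 1.1.1]
4. s(s(s(f(e, g(c, b)))))  →  s(s(s(g(c, b))))   [R2 at 1.1.1]
5. s(s(s(g(c, b))))  →  s(s(s(c)))   [R4 at 1.1.1]

Reduce t₂ = f(e, s(f(e, f(g(e, b), g(s(s(c)), g(b, s(c))))))):
1. f(e, s(f(e, f(g(e, b), g(s(s(c)), g(b, s(c)))))))  →  s(f(e, f(g(e, b), g(s(s(c)), g(b, s(c))))))   [R2 at ε]
2. s(f(e, f(g(e, b), g(s(s(c)), g(b, s(c))))))  →  s(f(g(e, b), g(s(s(c)), g(b, s(c)))))   [R2 at 1]
3. s(f(g(e, b), g(s(s(c)), g(b, s(c)))))  →  s(f(e, g(s(s(c)), g(b, s(c)))))   [R4 at 1.1]
4. s(f(e, g(s(s(c)), g(b, s(c)))))  →  s(g(s(s(c)), g(b, s(c))))   [R2 at 1]
5. s(g(s(s(c)), g(b, s(c))))  →  s(g(s(s(c)), b))   [R5 at 1.2]
6. s(g(s(s(c)), b))  →  s(s(s(c)))   [R4 at 1]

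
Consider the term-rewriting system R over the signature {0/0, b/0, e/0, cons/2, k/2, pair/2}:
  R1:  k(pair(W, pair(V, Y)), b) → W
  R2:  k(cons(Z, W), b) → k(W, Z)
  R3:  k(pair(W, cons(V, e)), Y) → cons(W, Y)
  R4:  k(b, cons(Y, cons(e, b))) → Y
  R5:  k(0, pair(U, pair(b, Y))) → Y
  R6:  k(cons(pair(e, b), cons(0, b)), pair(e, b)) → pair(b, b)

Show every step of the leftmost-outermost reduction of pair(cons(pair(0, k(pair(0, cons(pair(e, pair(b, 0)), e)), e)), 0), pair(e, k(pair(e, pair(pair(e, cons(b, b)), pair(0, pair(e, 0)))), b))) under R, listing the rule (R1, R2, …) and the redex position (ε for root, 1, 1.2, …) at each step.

1. pair(cons(pair(0, k(pair(0, cons(pair(e, pair(b, 0)), e)), e)), 0), pair(e, k(pair(e, pair(pair(e, cons(b, b)), pair(0, pair(e, 0)))), b)))  →  pair(cons(pair(0, cons(0, e)), 0), pair(e, k(pair(e, pair(pair(e, cons(b, b)), pair(0, pair(e, 0)))), b)))   [R3 at 1.1.2]
2. pair(cons(pair(0, cons(0, e)), 0), pair(e, k(pair(e, pair(pair(e, cons(b, b)), pair(0, pair(e, 0)))), b)))  →  pair(cons(pair(0, cons(0, e)), 0), pair(e, e))   [R1 at 2.2]

pair(cons(pair(0, cons(0, e)), 0), pair(e, e))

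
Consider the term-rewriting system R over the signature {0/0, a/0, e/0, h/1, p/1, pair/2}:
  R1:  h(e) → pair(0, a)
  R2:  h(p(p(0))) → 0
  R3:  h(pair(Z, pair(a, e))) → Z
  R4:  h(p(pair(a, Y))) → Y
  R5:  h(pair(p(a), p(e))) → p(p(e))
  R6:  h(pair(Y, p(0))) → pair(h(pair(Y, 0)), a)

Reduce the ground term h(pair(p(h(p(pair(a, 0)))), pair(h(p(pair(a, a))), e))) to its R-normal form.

p(0)

1. h(pair(p(h(p(pair(a, 0)))), pair(h(p(pair(a, a))), e)))  →  h(pair(p(0), pair(h(p(pair(a, a))), e)))   [R4 at 1.1.1]
2. h(pair(p(0), pair(h(p(pair(a, a))), e)))  →  h(pair(p(0), pair(a, e)))   [R4 at 1.2.1]
3. h(pair(p(0), pair(a, e)))  →  p(0)   [R3 at ε]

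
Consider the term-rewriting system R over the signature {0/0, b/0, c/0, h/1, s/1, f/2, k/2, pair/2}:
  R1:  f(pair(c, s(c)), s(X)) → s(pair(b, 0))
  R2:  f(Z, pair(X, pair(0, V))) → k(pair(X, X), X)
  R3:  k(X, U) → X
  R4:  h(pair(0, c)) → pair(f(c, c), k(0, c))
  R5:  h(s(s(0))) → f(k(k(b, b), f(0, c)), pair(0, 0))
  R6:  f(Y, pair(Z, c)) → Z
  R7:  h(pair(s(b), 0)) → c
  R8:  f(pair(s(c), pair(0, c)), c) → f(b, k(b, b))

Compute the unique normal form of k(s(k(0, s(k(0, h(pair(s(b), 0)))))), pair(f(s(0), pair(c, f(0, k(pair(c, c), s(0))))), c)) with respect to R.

s(0)

1. k(s(k(0, s(k(0, h(pair(s(b), 0)))))), pair(f(s(0), pair(c, f(0, k(pair(c, c), s(0))))), c))  →  s(k(0, s(k(0, h(pair(s(b), 0))))))   [R3 at ε]
2. s(k(0, s(k(0, h(pair(s(b), 0))))))  →  s(0)   [R3 at 1]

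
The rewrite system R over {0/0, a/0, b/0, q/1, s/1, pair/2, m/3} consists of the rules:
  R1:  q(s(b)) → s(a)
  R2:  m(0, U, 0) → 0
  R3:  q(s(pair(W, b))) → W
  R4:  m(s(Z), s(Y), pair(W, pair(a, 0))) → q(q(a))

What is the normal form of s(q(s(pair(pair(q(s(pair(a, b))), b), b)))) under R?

1. s(q(s(pair(pair(q(s(pair(a, b))), b), b))))  →  s(pair(q(s(pair(a, b))), b))   [R3 at 1]
2. s(pair(q(s(pair(a, b))), b))  →  s(pair(a, b))   [R3 at 1.1]

s(pair(a, b))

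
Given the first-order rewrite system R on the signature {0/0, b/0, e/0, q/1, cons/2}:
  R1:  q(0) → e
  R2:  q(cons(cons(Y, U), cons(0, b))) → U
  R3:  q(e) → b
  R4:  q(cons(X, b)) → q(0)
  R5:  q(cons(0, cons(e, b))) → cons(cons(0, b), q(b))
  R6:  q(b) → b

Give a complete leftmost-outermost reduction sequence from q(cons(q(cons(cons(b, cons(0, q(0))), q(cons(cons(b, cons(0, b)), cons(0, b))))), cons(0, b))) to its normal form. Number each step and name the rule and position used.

e

1. q(cons(q(cons(cons(b, cons(0, q(0))), q(cons(cons(b, cons(0, b)), cons(0, b))))), cons(0, b)))  →  q(cons(q(cons(cons(b, cons(0, e)), q(cons(cons(b, cons(0, b)), cons(0, b))))), cons(0, b)))   [R1 at 1.1.1.1.2.2]
2. q(cons(q(cons(cons(b, cons(0, e)), q(cons(cons(b, cons(0, b)), cons(0, b))))), cons(0, b)))  →  q(cons(q(cons(cons(b, cons(0, e)), cons(0, b))), cons(0, b)))   [R2 at 1.1.1.2]
3. q(cons(q(cons(cons(b, cons(0, e)), cons(0, b))), cons(0, b)))  →  q(cons(cons(0, e), cons(0, b)))   [R2 at 1.1]
4. q(cons(cons(0, e), cons(0, b)))  →  e   [R2 at ε]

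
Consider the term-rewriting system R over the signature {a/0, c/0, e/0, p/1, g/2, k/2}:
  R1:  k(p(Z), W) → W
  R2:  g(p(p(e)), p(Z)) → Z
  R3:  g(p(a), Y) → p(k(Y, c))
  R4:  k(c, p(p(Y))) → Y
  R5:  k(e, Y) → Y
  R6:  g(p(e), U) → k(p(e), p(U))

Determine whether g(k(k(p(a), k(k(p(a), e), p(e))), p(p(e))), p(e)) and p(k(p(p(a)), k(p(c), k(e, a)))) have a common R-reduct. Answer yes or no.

Reduce t₁ = g(k(k(p(a), k(k(p(a), e), p(e))), p(p(e))), p(e)):
1. g(k(k(p(a), k(k(p(a), e), p(e))), p(p(e))), p(e))  →  g(k(k(k(p(a), e), p(e)), p(p(e))), p(e))   [R1 at 1.1]
2. g(k(k(k(p(a), e), p(e)), p(p(e))), p(e))  →  g(k(k(e, p(e)), p(p(e))), p(e))   [R1 at 1.1.1]
3. g(k(k(e, p(e)), p(p(e))), p(e))  →  g(k(p(e), p(p(e))), p(e))   [R5 at 1.1]
4. g(k(p(e), p(p(e))), p(e))  →  g(p(p(e)), p(e))   [R1 at 1]
5. g(p(p(e)), p(e))  →  e   [R2 at ε]

Reduce t₂ = p(k(p(p(a)), k(p(c), k(e, a)))):
1. p(k(p(p(a)), k(p(c), k(e, a))))  →  p(k(p(c), k(e, a)))   [R1 at 1]
2. p(k(p(c), k(e, a)))  →  p(k(e, a))   [R1 at 1]
3. p(k(e, a))  →  p(a)   [R5 at 1]

no — NF(t₁) = e, NF(t₂) = p(a)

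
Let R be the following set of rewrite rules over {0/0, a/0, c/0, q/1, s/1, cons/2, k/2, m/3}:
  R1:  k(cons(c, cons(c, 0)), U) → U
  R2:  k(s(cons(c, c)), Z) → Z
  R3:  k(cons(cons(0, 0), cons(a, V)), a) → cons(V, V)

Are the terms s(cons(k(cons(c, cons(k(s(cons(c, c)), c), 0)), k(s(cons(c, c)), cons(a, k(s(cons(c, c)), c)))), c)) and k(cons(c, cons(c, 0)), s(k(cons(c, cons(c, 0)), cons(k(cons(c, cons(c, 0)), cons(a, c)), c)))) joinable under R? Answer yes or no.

Reduce t₁ = s(cons(k(cons(c, cons(k(s(cons(c, c)), c), 0)), k(s(cons(c, c)), cons(a, k(s(cons(c, c)), c)))), c)):
1. s(cons(k(cons(c, cons(k(s(cons(c, c)), c), 0)), k(s(cons(c, c)), cons(a, k(s(cons(c, c)), c)))), c))  →  s(cons(k(cons(c, cons(c, 0)), k(s(cons(c, c)), cons(a, k(s(cons(c, c)), c)))), c))   [R2 at 1.1.1.2.1]
2. s(cons(k(cons(c, cons(c, 0)), k(s(cons(c, c)), cons(a, k(s(cons(c, c)), c)))), c))  →  s(cons(k(s(cons(c, c)), cons(a, k(s(cons(c, c)), c))), c))   [R1 at 1.1]
3. s(cons(k(s(cons(c, c)), cons(a, k(s(cons(c, c)), c))), c))  →  s(cons(cons(a, k(s(cons(c, c)), c)), c))   [R2 at 1.1]
4. s(cons(cons(a, k(s(cons(c, c)), c)), c))  →  s(cons(cons(a, c), c))   [R2 at 1.1.2]

Reduce t₂ = k(cons(c, cons(c, 0)), s(k(cons(c, cons(c, 0)), cons(k(cons(c, cons(c, 0)), cons(a, c)), c)))):
1. k(cons(c, cons(c, 0)), s(k(cons(c, cons(c, 0)), cons(k(cons(c, cons(c, 0)), cons(a, c)), c))))  →  s(k(cons(c, cons(c, 0)), cons(k(cons(c, cons(c, 0)), cons(a, c)), c)))   [R1 at ε]
2. s(k(cons(c, cons(c, 0)), cons(k(cons(c, cons(c, 0)), cons(a, c)), c)))  →  s(cons(k(cons(c, cons(c, 0)), cons(a, c)), c))   [R1 at 1]
3. s(cons(k(cons(c, cons(c, 0)), cons(a, c)), c))  →  s(cons(cons(a, c), c))   [R1 at 1.1]

yes — NF(t₁) = s(cons(cons(a, c), c)), NF(t₂) = s(cons(cons(a, c), c))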